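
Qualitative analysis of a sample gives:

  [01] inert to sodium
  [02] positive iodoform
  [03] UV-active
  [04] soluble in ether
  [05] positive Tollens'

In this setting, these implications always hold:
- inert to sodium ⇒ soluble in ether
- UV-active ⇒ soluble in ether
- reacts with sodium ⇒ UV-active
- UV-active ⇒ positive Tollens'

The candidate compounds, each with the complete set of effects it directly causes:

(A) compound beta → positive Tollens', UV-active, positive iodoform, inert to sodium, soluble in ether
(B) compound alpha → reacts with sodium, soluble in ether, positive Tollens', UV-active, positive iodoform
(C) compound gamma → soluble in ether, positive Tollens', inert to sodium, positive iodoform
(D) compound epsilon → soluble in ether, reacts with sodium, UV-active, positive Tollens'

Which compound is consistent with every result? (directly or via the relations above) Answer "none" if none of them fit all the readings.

Per-candidate check:
(A) compound beta — inert to sodium match; positive iodoform match; UV-active match; soluble in ether match; positive Tollens' match
(B) compound alpha — inert to sodium miss; positive iodoform match; UV-active match; soluble in ether match; positive Tollens' match
(C) compound gamma — does not account for UV-active
(D) compound epsilon — inert to sodium miss; positive iodoform miss; UV-active match; soluble in ether match; positive Tollens' match
(A) alone accounts for all the evidence.

A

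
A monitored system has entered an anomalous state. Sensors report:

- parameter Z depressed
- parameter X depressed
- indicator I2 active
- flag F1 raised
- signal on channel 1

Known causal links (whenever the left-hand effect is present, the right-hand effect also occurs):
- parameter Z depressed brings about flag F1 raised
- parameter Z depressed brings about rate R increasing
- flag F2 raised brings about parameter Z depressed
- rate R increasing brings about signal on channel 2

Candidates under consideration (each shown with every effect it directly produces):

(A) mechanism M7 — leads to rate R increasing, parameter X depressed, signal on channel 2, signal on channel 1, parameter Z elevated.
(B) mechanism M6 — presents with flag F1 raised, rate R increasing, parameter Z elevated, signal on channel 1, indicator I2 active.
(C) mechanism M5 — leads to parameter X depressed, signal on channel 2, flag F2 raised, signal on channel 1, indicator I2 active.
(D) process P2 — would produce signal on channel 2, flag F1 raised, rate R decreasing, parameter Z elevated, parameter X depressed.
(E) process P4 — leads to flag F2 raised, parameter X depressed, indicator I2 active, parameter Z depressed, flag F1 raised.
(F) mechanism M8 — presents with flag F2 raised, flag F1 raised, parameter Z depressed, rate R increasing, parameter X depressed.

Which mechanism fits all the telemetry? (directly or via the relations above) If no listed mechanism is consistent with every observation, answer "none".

C

Checking each candidate against the observations:
(A) mechanism M7 — parameter Z depressed ✗; parameter X depressed ✓; indicator I2 active ✗; flag F1 raised ✗; signal on channel 1 ✓
(B) mechanism M6 — parameter Z depressed ✗; parameter X depressed ✗; indicator I2 active ✓; flag F1 raised ✓; signal on channel 1 ✓
(C) mechanism M5 — parameter Z depressed ✓ (by flag F2 raised → parameter Z depressed); parameter X depressed ✓; indicator I2 active ✓; flag F1 raised ✓ (by flag F2 raised → parameter Z depressed → flag F1 raised); signal on channel 1 ✓
(D) process P2 — fails on parameter Z depressed, indicator I2 active, signal on channel 1 (predicts parameter Z elevated, not parameter Z depressed)
(E) process P4 — does not account for signal on channel 1
(F) mechanism M8 — does not account for indicator I2 active, signal on channel 1
Only (C) is consistent with every observation.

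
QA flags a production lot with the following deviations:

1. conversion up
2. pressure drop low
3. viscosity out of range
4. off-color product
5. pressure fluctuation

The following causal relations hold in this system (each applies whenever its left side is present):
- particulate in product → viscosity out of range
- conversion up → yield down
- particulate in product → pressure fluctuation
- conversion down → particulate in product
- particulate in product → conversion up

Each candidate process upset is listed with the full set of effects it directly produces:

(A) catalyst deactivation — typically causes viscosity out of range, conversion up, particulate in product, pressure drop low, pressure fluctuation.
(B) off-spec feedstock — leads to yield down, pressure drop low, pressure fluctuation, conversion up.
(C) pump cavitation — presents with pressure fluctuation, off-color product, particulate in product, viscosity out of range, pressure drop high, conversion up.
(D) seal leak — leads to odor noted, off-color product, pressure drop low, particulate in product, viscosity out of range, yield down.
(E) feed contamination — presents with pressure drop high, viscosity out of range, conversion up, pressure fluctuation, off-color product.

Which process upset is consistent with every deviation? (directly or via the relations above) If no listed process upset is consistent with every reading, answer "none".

D

Testing each hypothesis:
(A) catalyst deactivation — does not account for off-color product
(B) off-spec feedstock — conversion up yes; pressure drop low yes; viscosity out of range NO; off-color product NO; pressure fluctuation yes
(C) pump cavitation — conversion up yes; pressure drop low NO; viscosity out of range yes; off-color product yes; pressure fluctuation yes
(D) seal leak — accounts for every observation (conversion up by particulate in product → conversion up)
(E) feed contamination — conversion up yes; pressure drop low NO; viscosity out of range yes; off-color product yes; pressure fluctuation yes
(D) is the only candidate with no mismatches.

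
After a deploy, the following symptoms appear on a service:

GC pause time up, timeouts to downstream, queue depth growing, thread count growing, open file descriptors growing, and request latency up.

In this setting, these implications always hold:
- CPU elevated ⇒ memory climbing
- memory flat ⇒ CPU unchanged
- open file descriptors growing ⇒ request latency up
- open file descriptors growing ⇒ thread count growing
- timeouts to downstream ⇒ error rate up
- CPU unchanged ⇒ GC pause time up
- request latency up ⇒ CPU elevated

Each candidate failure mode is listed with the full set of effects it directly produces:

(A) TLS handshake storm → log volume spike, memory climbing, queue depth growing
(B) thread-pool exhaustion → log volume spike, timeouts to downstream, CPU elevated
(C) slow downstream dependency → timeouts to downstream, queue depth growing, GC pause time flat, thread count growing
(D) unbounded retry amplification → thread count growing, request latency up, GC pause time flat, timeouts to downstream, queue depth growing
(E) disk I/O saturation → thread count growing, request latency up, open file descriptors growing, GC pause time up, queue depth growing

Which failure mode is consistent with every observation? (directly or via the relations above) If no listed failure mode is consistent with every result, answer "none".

Per-candidate check:
(A) TLS handshake storm — GC pause time up miss; timeouts to downstream miss; queue depth growing match; thread count growing miss; open file descriptors growing miss; request latency up miss
(B) thread-pool exhaustion — GC pause time up miss; timeouts to downstream match; queue depth growing miss; thread count growing miss; open file descriptors growing miss; request latency up miss
(C) slow downstream dependency — fails on GC pause time up, open file descriptors growing, request latency up (predicts GC pause time flat, not GC pause time up)
(D) unbounded retry amplification — GC pause time up miss; timeouts to downstream match; queue depth growing match; thread count growing match; open file descriptors growing miss; request latency up match
(E) disk I/O saturation — does not account for timeouts to downstream
None of the listed candidates fits everything.

none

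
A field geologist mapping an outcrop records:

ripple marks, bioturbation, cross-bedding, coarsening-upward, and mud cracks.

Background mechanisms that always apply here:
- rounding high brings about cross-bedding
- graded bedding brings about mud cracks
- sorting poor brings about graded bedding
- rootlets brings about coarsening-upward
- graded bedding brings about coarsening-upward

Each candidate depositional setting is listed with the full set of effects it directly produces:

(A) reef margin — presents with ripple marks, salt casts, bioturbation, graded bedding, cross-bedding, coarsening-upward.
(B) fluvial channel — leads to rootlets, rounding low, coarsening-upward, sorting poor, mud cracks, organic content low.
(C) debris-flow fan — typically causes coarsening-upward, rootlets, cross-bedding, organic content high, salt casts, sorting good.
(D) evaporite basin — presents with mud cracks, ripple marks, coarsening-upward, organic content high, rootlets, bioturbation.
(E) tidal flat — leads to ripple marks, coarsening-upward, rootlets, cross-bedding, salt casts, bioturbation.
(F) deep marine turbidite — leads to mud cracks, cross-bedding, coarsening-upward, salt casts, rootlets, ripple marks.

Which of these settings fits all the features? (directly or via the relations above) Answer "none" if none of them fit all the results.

For each candidate, compare predicted effects to what was observed:
(A) reef margin — accounts for every observation (mud cracks via graded bedding → mud cracks)
(B) fluvial channel — does not account for ripple marks, bioturbation, cross-bedding
(C) debris-flow fan — does not account for ripple marks, bioturbation, mud cracks
(D) evaporite basin — ripple marks yes; bioturbation yes; cross-bedding NO; coarsening-upward yes; mud cracks yes
(E) tidal flat — ripple marks yes; bioturbation yes; cross-bedding yes; coarsening-upward yes; mud cracks NO
(F) deep marine turbidite — does not account for bioturbation
(A) alone accounts for all the evidence.

A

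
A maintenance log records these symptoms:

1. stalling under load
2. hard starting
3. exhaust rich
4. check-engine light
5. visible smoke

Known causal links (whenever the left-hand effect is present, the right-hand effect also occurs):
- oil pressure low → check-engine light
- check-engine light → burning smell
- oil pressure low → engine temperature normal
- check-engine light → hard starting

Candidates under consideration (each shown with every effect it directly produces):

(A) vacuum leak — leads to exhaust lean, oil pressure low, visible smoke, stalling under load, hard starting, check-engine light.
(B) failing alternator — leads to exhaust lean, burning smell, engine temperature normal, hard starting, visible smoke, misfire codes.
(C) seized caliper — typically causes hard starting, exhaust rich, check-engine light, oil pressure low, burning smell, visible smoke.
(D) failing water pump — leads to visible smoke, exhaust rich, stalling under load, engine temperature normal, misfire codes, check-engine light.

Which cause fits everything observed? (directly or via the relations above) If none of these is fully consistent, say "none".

D

Per-candidate check:
(A) vacuum leak — stalling under load +; hard starting +; exhaust rich -; check-engine light +; visible smoke +
(B) failing alternator — stalling under load -; hard starting +; exhaust rich -; check-engine light -; visible smoke +
(C) seized caliper — stalling under load -; hard starting +; exhaust rich +; check-engine light +; visible smoke +
(D) failing water pump — stalling under load +; hard starting + (via check-engine light → hard starting); exhaust rich +; check-engine light +; visible smoke +
(D) is the only candidate with no mismatches.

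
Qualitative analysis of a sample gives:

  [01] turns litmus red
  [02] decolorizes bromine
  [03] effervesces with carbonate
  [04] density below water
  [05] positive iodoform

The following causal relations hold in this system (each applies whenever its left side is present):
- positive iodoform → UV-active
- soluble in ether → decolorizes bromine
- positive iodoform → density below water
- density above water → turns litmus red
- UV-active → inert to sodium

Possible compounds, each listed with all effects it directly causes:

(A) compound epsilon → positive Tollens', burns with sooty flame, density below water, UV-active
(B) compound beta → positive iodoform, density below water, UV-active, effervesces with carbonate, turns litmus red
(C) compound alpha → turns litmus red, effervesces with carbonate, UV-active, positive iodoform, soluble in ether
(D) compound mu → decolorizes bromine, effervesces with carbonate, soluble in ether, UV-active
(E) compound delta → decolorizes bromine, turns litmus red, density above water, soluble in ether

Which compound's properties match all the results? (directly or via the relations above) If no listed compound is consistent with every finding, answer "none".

For each candidate, compare predicted effects to what was observed:
(A) compound epsilon — turns litmus red -; decolorizes bromine -; effervesces with carbonate -; density below water +; positive iodoform -
(B) compound beta — turns litmus red +; decolorizes bromine -; effervesces with carbonate +; density below water +; positive iodoform +
(C) compound alpha — accounts for every observation (decolorizes bromine through soluble in ether → decolorizes bromine)
(D) compound mu — does not account for turns litmus red, density below water, positive iodoform
(E) compound delta — turns litmus red +; decolorizes bromine +; effervesces with carbonate -; density below water -; positive iodoform -
(C) is the only candidate with no mismatches.

C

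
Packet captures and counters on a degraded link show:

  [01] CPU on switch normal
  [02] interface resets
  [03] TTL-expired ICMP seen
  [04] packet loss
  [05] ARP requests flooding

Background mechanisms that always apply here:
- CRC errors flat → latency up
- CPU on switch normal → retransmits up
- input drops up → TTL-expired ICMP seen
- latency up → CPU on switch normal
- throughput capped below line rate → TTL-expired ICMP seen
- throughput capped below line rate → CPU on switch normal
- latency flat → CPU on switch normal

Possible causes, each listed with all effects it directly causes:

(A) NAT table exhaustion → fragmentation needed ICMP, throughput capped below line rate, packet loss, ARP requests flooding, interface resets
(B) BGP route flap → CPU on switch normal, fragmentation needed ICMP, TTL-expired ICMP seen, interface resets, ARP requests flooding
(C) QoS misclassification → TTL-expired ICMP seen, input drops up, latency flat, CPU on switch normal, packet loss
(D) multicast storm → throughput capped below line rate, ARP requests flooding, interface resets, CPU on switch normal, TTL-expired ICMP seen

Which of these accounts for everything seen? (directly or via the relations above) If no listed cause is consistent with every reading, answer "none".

A

For each candidate, compare predicted effects to what was observed:
(A) NAT table exhaustion — CPU on switch normal match (through throughput capped below line rate → CPU on switch normal); interface resets match; TTL-expired ICMP seen match (through throughput capped below line rate → TTL-expired ICMP seen); packet loss match; ARP requests flooding match
(B) BGP route flap — CPU on switch normal match; interface resets match; TTL-expired ICMP seen match; packet loss miss; ARP requests flooding match
(C) QoS misclassification — CPU on switch normal match; interface resets miss; TTL-expired ICMP seen match; packet loss match; ARP requests flooding miss
(D) multicast storm — does not account for packet loss
(A) is the only candidate with no mismatches.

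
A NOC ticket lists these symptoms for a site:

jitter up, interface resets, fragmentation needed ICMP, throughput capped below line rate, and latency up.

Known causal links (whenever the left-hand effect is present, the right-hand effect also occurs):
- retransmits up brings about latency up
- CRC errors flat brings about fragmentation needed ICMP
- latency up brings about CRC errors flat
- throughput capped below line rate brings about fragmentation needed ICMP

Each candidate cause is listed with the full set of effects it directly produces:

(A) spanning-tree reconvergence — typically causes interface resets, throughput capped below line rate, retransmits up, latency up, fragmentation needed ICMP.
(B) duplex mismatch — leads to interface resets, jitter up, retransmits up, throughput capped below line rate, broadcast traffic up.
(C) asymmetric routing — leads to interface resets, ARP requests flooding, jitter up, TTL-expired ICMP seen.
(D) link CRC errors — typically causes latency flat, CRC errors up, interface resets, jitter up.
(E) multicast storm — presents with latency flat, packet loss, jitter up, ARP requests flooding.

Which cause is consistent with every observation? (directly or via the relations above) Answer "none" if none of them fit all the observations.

Per-candidate check:
(A) spanning-tree reconvergence — does not account for jitter up
(B) duplex mismatch — jitter up yes; interface resets yes; fragmentation needed ICMP yes (through throughput capped below line rate → fragmentation needed ICMP); throughput capped below line rate yes; latency up yes (through retransmits up → latency up)
(C) asymmetric routing — does not account for fragmentation needed ICMP, throughput capped below line rate, latency up
(D) link CRC errors — jitter up yes; interface resets yes; fragmentation needed ICMP NO; throughput capped below line rate NO; latency up NO
(E) multicast storm — jitter up yes; interface resets NO; fragmentation needed ICMP NO; throughput capped below line rate NO; latency up NO
(B) alone accounts for all the evidence.

B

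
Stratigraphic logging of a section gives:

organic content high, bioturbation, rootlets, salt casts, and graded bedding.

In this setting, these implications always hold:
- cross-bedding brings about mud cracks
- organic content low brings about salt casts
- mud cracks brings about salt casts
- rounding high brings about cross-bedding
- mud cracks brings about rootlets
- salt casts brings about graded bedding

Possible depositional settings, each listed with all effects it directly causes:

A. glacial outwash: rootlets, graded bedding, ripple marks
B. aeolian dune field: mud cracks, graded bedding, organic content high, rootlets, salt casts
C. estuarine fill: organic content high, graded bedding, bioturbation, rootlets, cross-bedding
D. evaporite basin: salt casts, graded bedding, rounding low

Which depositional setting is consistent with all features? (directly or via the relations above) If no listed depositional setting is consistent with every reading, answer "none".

C

For each candidate, compare predicted effects to what was observed:
(A) glacial outwash — organic content high -; bioturbation -; rootlets +; salt casts -; graded bedding +
(B) aeolian dune field — organic content high +; bioturbation -; rootlets +; salt casts +; graded bedding +
(C) estuarine fill — accounts for every observation (salt casts by cross-bedding → mud cracks → salt casts)
(D) evaporite basin — organic content high -; bioturbation -; rootlets -; salt casts +; graded bedding +
Only (C) is consistent with every observation.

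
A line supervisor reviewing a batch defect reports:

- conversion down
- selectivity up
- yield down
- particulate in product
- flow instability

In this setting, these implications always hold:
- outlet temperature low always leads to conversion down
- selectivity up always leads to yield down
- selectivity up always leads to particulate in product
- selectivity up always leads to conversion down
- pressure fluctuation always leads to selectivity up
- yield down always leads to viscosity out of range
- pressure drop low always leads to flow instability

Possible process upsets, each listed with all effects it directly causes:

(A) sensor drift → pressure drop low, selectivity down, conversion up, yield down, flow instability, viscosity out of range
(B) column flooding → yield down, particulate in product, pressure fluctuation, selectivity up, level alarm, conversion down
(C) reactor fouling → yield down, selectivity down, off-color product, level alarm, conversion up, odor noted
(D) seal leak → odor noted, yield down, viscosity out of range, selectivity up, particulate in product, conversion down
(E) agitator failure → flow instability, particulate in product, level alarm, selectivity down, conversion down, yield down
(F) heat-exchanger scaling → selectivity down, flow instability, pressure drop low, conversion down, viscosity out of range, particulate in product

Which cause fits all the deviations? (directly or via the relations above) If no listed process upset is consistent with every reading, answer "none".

Checking each candidate against the observations:
(A) sensor drift — fails on conversion down, selectivity up, particulate in product (predicts conversion up, not conversion down; predicts selectivity down, not selectivity up)
(B) column flooding — conversion down match; selectivity up match; yield down match; particulate in product match; flow instability miss
(C) reactor fouling — conversion down miss; selectivity up miss; yield down match; particulate in product miss; flow instability miss
(D) seal leak — does not account for flow instability
(E) agitator failure — conversion down match; selectivity up miss; yield down match; particulate in product match; flow instability match
(F) heat-exchanger scaling — conversion down match; selectivity up miss; yield down miss; particulate in product match; flow instability match
Every candidate fails on at least one observation.

none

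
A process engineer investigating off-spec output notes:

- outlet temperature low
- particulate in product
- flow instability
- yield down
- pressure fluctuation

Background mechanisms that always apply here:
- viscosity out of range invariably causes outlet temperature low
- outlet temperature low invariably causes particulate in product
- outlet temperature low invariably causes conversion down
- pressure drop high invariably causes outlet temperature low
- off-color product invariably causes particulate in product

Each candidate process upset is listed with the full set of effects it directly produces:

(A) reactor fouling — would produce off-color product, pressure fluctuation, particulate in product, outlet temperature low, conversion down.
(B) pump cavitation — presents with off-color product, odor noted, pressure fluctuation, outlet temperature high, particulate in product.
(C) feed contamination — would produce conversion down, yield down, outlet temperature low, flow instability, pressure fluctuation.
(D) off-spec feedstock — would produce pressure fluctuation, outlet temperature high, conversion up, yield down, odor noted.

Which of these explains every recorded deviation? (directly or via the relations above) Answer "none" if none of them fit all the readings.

C

Per-candidate check:
(A) reactor fouling — outlet temperature low match; particulate in product match; flow instability miss; yield down miss; pressure fluctuation match
(B) pump cavitation — outlet temperature low miss; particulate in product match; flow instability miss; yield down miss; pressure fluctuation match
(C) feed contamination — accounts for every observation (particulate in product through outlet temperature low → particulate in product)
(D) off-spec feedstock — fails on outlet temperature low, particulate in product, flow instability (predicts outlet temperature high, not outlet temperature low)
Only (C) is consistent with every observation.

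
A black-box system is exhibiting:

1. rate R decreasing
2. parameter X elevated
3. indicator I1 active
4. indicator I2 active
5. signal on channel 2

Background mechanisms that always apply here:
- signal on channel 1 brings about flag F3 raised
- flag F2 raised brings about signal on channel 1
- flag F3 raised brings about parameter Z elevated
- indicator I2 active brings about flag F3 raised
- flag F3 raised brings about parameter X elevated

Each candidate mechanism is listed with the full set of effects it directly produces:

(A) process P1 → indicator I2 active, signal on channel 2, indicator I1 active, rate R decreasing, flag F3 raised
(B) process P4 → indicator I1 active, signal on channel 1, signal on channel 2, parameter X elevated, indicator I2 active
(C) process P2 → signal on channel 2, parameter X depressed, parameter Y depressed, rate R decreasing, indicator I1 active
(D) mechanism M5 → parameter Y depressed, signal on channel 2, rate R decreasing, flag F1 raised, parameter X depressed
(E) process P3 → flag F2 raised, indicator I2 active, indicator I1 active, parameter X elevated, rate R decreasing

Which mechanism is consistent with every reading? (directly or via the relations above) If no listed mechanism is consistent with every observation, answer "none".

Testing each hypothesis:
(A) process P1 — rate R decreasing yes; parameter X elevated yes (by flag F3 raised → parameter X elevated); indicator I1 active yes; indicator I2 active yes; signal on channel 2 yes
(B) process P4 — rate R decreasing NO; parameter X elevated yes; indicator I1 active yes; indicator I2 active yes; signal on channel 2 yes
(C) process P2 — fails on parameter X elevated, indicator I2 active (predicts parameter X depressed, not parameter X elevated)
(D) mechanism M5 — rate R decreasing yes; parameter X elevated NO; indicator I1 active NO; indicator I2 active NO; signal on channel 2 yes
(E) process P3 — does not account for signal on channel 2
(A) is the only candidate with no mismatches.

A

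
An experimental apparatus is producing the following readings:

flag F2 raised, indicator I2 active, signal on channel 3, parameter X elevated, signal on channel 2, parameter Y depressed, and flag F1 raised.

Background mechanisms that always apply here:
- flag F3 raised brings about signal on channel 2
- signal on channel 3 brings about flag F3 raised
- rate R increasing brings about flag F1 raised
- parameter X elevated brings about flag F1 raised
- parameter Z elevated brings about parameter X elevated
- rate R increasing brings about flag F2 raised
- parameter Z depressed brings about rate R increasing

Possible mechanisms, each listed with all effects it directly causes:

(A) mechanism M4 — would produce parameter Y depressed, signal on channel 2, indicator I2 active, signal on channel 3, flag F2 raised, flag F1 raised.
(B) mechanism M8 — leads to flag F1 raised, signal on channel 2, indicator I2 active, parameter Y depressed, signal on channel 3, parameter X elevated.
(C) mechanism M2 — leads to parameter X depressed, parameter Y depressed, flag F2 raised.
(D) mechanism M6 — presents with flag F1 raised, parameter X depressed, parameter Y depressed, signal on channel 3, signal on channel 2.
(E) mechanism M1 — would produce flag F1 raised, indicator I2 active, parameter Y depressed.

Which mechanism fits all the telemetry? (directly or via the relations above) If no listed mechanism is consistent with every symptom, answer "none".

Testing each hypothesis:
(A) mechanism M4 — does not account for parameter X elevated
(B) mechanism M8 — flag F2 raised miss; indicator I2 active match; signal on channel 3 match; parameter X elevated match; signal on channel 2 match; parameter Y depressed match; flag F1 raised match
(C) mechanism M2 — fails on indicator I2 active, signal on channel 3, parameter X elevated, signal on channel 2, flag F1 raised (predicts parameter X depressed, not parameter X elevated)
(D) mechanism M6 — fails on flag F2 raised, indicator I2 active, parameter X elevated (predicts parameter X depressed, not parameter X elevated)
(E) mechanism M1 — does not account for flag F2 raised, signal on channel 3, parameter X elevated, signal on channel 2
Every candidate fails on at least one observation.

none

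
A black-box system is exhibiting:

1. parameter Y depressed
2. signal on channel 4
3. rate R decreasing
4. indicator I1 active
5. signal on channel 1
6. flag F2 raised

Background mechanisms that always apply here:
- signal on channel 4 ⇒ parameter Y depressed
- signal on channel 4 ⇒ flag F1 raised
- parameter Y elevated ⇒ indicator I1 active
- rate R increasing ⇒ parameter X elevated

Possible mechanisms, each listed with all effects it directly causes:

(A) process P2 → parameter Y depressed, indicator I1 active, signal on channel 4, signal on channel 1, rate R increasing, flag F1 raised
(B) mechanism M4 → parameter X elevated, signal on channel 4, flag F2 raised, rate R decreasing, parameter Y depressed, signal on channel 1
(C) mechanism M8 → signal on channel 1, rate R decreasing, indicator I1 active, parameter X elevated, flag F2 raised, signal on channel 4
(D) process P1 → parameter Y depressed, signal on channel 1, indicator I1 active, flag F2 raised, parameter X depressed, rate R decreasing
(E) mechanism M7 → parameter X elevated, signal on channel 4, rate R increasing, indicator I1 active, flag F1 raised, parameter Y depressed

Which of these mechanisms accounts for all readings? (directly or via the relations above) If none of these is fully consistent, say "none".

C

Checking each candidate against the observations:
(A) process P2 — fails on rate R decreasing, flag F2 raised (predicts rate R increasing, not rate R decreasing)
(B) mechanism M4 — parameter Y depressed match; signal on channel 4 match; rate R decreasing match; indicator I1 active miss; signal on channel 1 match; flag F2 raised match
(C) mechanism M8 — accounts for every observation (parameter Y depressed via signal on channel 4 → parameter Y depressed)
(D) process P1 — parameter Y depressed match; signal on channel 4 miss; rate R decreasing match; indicator I1 active match; signal on channel 1 match; flag F2 raised match
(E) mechanism M7 — parameter Y depressed match; signal on channel 4 match; rate R decreasing miss; indicator I1 active match; signal on channel 1 miss; flag F2 raised miss
Only (C) is consistent with every observation.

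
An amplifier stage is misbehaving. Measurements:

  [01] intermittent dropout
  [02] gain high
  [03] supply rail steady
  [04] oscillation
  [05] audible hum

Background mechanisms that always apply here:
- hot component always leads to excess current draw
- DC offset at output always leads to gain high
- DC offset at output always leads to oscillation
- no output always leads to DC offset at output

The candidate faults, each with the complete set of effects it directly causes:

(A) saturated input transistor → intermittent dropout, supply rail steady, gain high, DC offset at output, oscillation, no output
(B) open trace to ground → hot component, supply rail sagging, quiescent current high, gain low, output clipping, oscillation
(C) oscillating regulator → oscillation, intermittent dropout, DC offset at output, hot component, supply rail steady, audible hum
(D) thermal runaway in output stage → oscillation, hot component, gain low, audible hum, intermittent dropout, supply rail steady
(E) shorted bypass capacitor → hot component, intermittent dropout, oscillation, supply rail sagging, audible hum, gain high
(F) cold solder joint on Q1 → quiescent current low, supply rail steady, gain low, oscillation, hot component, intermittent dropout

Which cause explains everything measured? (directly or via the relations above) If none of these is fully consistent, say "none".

Testing each hypothesis:
(A) saturated input transistor — does not account for audible hum
(B) open trace to ground — intermittent dropout ✗; gain high ✗; supply rail steady ✗; oscillation ✓; audible hum ✗
(C) oscillating regulator — intermittent dropout ✓; gain high ✓ (through DC offset at output → gain high); supply rail steady ✓; oscillation ✓; audible hum ✓
(D) thermal runaway in output stage — fails on gain high (predicts gain low, not gain high)
(E) shorted bypass capacitor — fails on supply rail steady (predicts supply rail sagging, not supply rail steady)
(F) cold solder joint on Q1 — intermittent dropout ✓; gain high ✗; supply rail steady ✓; oscillation ✓; audible hum ✗
(C) alone accounts for all the evidence.

C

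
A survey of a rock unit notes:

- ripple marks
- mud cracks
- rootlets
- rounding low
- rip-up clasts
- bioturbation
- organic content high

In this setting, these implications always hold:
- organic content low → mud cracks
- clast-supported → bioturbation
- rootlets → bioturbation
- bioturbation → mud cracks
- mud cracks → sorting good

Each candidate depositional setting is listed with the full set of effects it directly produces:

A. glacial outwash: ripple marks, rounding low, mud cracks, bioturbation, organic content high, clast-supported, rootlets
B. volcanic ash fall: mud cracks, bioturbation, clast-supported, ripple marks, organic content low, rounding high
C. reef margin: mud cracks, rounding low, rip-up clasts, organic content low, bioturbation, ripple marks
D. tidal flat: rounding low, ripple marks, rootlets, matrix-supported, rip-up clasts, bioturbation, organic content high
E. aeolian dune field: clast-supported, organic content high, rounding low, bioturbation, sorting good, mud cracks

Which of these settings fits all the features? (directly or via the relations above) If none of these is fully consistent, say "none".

D

Checking each candidate against the observations:
(A) glacial outwash — does not account for rip-up clasts
(B) volcanic ash fall — ripple marks match; mud cracks match; rootlets miss; rounding low miss; rip-up clasts miss; bioturbation match; organic content high miss
(C) reef margin — fails on rootlets, organic content high (predicts organic content low, not organic content high)
(D) tidal flat — ripple marks match; mud cracks match (by bioturbation → mud cracks); rootlets match; rounding low match; rip-up clasts match; bioturbation match; organic content high match
(E) aeolian dune field — ripple marks miss; mud cracks match; rootlets miss; rounding low match; rip-up clasts miss; bioturbation match; organic content high match
Only (D) is consistent with every observation.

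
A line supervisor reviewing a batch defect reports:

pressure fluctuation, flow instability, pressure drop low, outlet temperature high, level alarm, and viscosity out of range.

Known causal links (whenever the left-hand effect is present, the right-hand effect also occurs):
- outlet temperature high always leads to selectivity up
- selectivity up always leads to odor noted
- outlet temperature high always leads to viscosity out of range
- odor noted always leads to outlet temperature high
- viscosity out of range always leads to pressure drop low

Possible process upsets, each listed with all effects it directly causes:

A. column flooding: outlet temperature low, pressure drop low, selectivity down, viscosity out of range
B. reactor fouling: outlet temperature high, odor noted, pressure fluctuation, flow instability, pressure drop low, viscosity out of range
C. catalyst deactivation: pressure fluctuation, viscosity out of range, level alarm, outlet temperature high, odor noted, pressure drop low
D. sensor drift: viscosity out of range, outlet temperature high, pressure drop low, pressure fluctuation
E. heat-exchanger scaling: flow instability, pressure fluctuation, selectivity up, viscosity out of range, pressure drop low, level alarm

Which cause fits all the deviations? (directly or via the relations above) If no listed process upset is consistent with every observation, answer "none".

E

Testing each hypothesis:
(A) column flooding — pressure fluctuation NO; flow instability NO; pressure drop low yes; outlet temperature high NO; level alarm NO; viscosity out of range yes
(B) reactor fouling — pressure fluctuation yes; flow instability yes; pressure drop low yes; outlet temperature high yes; level alarm NO; viscosity out of range yes
(C) catalyst deactivation — does not account for flow instability
(D) sensor drift — pressure fluctuation yes; flow instability NO; pressure drop low yes; outlet temperature high yes; level alarm NO; viscosity out of range yes
(E) heat-exchanger scaling — pressure fluctuation yes; flow instability yes; pressure drop low yes; outlet temperature high yes (through selectivity up → odor noted → outlet temperature high); level alarm yes; viscosity out of range yes
(E) alone accounts for all the evidence.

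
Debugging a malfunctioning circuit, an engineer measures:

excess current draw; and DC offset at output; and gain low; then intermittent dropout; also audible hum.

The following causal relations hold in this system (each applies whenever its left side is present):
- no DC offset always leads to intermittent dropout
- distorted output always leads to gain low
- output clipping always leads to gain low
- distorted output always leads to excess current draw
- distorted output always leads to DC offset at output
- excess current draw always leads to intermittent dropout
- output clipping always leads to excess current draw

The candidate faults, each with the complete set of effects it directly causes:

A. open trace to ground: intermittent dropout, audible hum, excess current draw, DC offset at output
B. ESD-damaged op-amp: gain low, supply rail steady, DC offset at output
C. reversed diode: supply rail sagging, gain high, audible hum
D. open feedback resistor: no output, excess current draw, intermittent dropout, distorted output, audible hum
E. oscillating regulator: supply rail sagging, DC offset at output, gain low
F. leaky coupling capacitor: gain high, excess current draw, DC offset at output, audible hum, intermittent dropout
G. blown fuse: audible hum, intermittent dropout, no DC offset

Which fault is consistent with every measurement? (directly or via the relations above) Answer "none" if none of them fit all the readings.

D

Testing each hypothesis:
(A) open trace to ground — excess current draw +; DC offset at output +; gain low -; intermittent dropout +; audible hum +
(B) ESD-damaged op-amp — does not account for excess current draw, intermittent dropout, audible hum
(C) reversed diode — fails on excess current draw, DC offset at output, gain low, intermittent dropout (predicts gain high, not gain low)
(D) open feedback resistor — excess current draw +; DC offset at output + (by distorted output → DC offset at output); gain low + (by distorted output → gain low); intermittent dropout +; audible hum +
(E) oscillating regulator — excess current draw -; DC offset at output +; gain low +; intermittent dropout -; audible hum -
(F) leaky coupling capacitor — fails on gain low (predicts gain high, not gain low)
(G) blown fuse — fails on excess current draw, DC offset at output, gain low (predicts no DC offset, not DC offset at output)
(D) is the only candidate with no mismatches.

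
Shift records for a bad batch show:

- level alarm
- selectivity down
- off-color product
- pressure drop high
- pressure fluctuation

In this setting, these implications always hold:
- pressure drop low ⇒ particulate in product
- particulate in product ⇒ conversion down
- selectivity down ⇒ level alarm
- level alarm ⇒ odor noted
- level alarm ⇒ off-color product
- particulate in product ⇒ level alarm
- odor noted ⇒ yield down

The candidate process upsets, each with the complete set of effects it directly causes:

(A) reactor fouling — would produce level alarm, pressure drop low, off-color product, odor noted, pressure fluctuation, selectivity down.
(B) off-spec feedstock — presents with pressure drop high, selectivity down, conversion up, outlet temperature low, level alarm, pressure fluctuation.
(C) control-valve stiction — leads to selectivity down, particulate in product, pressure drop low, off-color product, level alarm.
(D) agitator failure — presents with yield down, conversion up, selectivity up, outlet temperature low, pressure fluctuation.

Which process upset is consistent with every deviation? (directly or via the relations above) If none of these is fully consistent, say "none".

Testing each hypothesis:
(A) reactor fouling — level alarm +; selectivity down +; off-color product +; pressure drop high -; pressure fluctuation +
(B) off-spec feedstock — level alarm +; selectivity down +; off-color product + (through level alarm → off-color product); pressure drop high +; pressure fluctuation +
(C) control-valve stiction — fails on pressure drop high, pressure fluctuation (predicts pressure drop low, not pressure drop high)
(D) agitator failure — level alarm -; selectivity down -; off-color product -; pressure drop high -; pressure fluctuation +
(B) is the only candidate with no mismatches.

B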